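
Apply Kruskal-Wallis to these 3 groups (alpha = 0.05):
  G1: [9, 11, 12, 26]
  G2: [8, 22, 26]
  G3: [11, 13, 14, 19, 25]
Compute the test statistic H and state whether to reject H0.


Step 1: Combine all N = 12 observations and assign midranks.
sorted (value, group, rank): (8,G2,1), (9,G1,2), (11,G1,3.5), (11,G3,3.5), (12,G1,5), (13,G3,6), (14,G3,7), (19,G3,8), (22,G2,9), (25,G3,10), (26,G1,11.5), (26,G2,11.5)
Step 2: Sum ranks within each group.
R_1 = 22 (n_1 = 4)
R_2 = 21.5 (n_2 = 3)
R_3 = 34.5 (n_3 = 5)
Step 3: H = 12/(N(N+1)) * sum(R_i^2/n_i) - 3(N+1)
     = 12/(12*13) * (22^2/4 + 21.5^2/3 + 34.5^2/5) - 3*13
     = 0.076923 * 513.133 - 39
     = 0.471795.
Step 4: Ties present; correction factor C = 1 - 12/(12^3 - 12) = 0.993007. Corrected H = 0.471795 / 0.993007 = 0.475117.
Step 5: Under H0, H ~ chi^2(2); p-value = 0.788551.
Step 6: alpha = 0.05. fail to reject H0.

H = 0.4751, df = 2, p = 0.788551, fail to reject H0.


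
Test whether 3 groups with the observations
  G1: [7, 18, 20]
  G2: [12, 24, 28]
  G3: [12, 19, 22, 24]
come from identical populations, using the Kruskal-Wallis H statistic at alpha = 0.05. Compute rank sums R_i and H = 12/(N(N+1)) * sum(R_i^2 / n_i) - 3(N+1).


Step 1: Combine all N = 10 observations and assign midranks.
sorted (value, group, rank): (7,G1,1), (12,G2,2.5), (12,G3,2.5), (18,G1,4), (19,G3,5), (20,G1,6), (22,G3,7), (24,G2,8.5), (24,G3,8.5), (28,G2,10)
Step 2: Sum ranks within each group.
R_1 = 11 (n_1 = 3)
R_2 = 21 (n_2 = 3)
R_3 = 23 (n_3 = 4)
Step 3: H = 12/(N(N+1)) * sum(R_i^2/n_i) - 3(N+1)
     = 12/(10*11) * (11^2/3 + 21^2/3 + 23^2/4) - 3*11
     = 0.109091 * 319.583 - 33
     = 1.863636.
Step 4: Ties present; correction factor C = 1 - 12/(10^3 - 10) = 0.987879. Corrected H = 1.863636 / 0.987879 = 1.886503.
Step 5: Under H0, H ~ chi^2(2); p-value = 0.389360.
Step 6: alpha = 0.05. fail to reject H0.

H = 1.8865, df = 2, p = 0.389360, fail to reject H0.


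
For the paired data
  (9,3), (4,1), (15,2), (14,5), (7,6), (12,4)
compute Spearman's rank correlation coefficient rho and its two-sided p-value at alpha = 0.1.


Step 1: Rank x and y separately (midranks; no ties here).
rank(x): 9->3, 4->1, 15->6, 14->5, 7->2, 12->4
rank(y): 3->3, 1->1, 2->2, 5->5, 6->6, 4->4
Step 2: d_i = R_x(i) - R_y(i); compute d_i^2.
  (3-3)^2=0, (1-1)^2=0, (6-2)^2=16, (5-5)^2=0, (2-6)^2=16, (4-4)^2=0
sum(d^2) = 32.
Step 3: rho = 1 - 6*32 / (6*(6^2 - 1)) = 1 - 192/210 = 0.085714.
Step 4: Under H0, t = rho * sqrt((n-2)/(1-rho^2)) = 0.1721 ~ t(4).
Step 5: Two-sided p-value from the t-distribution with 4 df = 0.871743.
Step 6: alpha = 0.1. fail to reject H0.

rho = 0.0857, p = 0.871743, fail to reject H0 at alpha = 0.1.


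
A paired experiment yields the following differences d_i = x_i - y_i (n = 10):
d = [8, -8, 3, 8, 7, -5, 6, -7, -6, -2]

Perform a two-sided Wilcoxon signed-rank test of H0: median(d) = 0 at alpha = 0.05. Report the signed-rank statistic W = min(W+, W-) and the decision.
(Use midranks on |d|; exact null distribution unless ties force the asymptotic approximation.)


Step 1: Drop any zero differences (none here) and take |d_i|.
|d| = [8, 8, 3, 8, 7, 5, 6, 7, 6, 2]
Step 2: Midrank |d_i| (ties get averaged ranks).
ranks: |8|->9, |8|->9, |3|->2, |8|->9, |7|->6.5, |5|->3, |6|->4.5, |7|->6.5, |6|->4.5, |2|->1
Step 3: Attach original signs; sum ranks with positive sign and with negative sign.
W+ = 9 + 2 + 9 + 6.5 + 4.5 = 31
W- = 9 + 3 + 6.5 + 4.5 + 1 = 24
(Check: W+ + W- = 55 should equal n(n+1)/2 = 55.)
Step 4: Test statistic W = min(W+, W-) = 24.
Step 5: Ties in |d|, so use the tie-corrected normal approximation.
        E[W] = n(n+1)/4 = 10*11/4 = 27.5.
        Tie groups: |d|=6 (t=2), |d|=7 (t=2), |d|=8 (t=3); sum(t^3 - t) = 36.
        Var[W] = n(n+1)(2n+1)/24 - sum(t^3-t)/48 = 2310/24 - 36/48 = 95.5.
        z = (W - E[W]) / sqrt(Var[W]) = (24 - 27.5) / 9.7724 = -0.3582.
        Two-sided p = 2*Phi(z) = 0.720230.
Step 6: alpha = 0.05. fail to reject H0.

W+ = 31, W- = 24, W = min = 24, p = 0.720230, fail to reject H0.


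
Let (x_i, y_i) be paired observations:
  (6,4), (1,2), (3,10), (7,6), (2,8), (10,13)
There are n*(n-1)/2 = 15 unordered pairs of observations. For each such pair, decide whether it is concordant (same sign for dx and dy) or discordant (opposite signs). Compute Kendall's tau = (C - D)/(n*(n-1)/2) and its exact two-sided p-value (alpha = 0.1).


Step 1: Enumerate the 15 unordered pairs (i,j) with i<j and classify each by sign(x_j-x_i) * sign(y_j-y_i).
  (1,2):dx=-5,dy=-2->C; (1,3):dx=-3,dy=+6->D; (1,4):dx=+1,dy=+2->C; (1,5):dx=-4,dy=+4->D
  (1,6):dx=+4,dy=+9->C; (2,3):dx=+2,dy=+8->C; (2,4):dx=+6,dy=+4->C; (2,5):dx=+1,dy=+6->C
  (2,6):dx=+9,dy=+11->C; (3,4):dx=+4,dy=-4->D; (3,5):dx=-1,dy=-2->C; (3,6):dx=+7,dy=+3->C
  (4,5):dx=-5,dy=+2->D; (4,6):dx=+3,dy=+7->C; (5,6):dx=+8,dy=+5->C
Step 2: C = 11, D = 4, total pairs = 15.
Step 3: tau = (C - D)/(n(n-1)/2) = (11 - 4)/15 = 0.466667.
Step 4: Exact two-sided p-value (enumerate n! = 720 permutations of y under H0): p = 0.272222.
Step 5: alpha = 0.1. fail to reject H0.

tau_b = 0.4667 (C=11, D=4), p = 0.272222, fail to reject H0.


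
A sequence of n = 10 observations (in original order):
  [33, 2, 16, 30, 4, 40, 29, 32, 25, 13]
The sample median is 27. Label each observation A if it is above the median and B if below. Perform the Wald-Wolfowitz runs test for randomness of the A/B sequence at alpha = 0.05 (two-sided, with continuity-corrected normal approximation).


Step 1: Compute median = 27; label A = above, B = below.
Labels in order: ABBABAAABB  (n_A = 5, n_B = 5)
Step 2: Count runs R = 6.
Step 3: Under H0 (random ordering), E[R] = 2*n_A*n_B/(n_A+n_B) + 1 = 2*5*5/10 + 1 = 6.0000.
        Var[R] = 2*n_A*n_B*(2*n_A*n_B - n_A - n_B) / ((n_A+n_B)^2 * (n_A+n_B-1)) = 2000/900 = 2.2222.
        SD[R] = 1.4907.
Step 4: R = E[R], so z = 0 with no continuity correction.
Step 5: Two-sided p-value via normal approximation = 2*(1 - Phi(|z|)) = 1.000000.
Step 6: alpha = 0.05. fail to reject H0.

R = 6, z = 0.0000, p = 1.000000, fail to reject H0.


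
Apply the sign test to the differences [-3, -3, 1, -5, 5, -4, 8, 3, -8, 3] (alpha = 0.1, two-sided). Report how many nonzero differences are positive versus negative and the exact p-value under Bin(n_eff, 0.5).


Step 1: Discard zero differences. Original n = 10; n_eff = number of nonzero differences = 10.
Nonzero differences (with sign): -3, -3, +1, -5, +5, -4, +8, +3, -8, +3
Step 2: Count signs: positive = 5, negative = 5.
Step 3: Under H0: P(positive) = 0.5, so the number of positives S ~ Bin(10, 0.5).
Step 4: Two-sided exact p-value = sum of Bin(10,0.5) probabilities at or below the observed probability = 1.000000.
Step 5: alpha = 0.1. fail to reject H0.

n_eff = 10, pos = 5, neg = 5, p = 1.000000, fail to reject H0.


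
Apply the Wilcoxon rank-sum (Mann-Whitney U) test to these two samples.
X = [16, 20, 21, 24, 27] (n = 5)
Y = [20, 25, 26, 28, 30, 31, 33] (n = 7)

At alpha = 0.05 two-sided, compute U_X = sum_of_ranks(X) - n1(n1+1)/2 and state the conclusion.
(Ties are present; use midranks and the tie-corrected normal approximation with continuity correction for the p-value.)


Step 1: Combine and sort all 12 observations; assign midranks.
sorted (value, group): (16,X), (20,X), (20,Y), (21,X), (24,X), (25,Y), (26,Y), (27,X), (28,Y), (30,Y), (31,Y), (33,Y)
ranks: 16->1, 20->2.5, 20->2.5, 21->4, 24->5, 25->6, 26->7, 27->8, 28->9, 30->10, 31->11, 33->12
Step 2: Rank sum for X: R1 = 1 + 2.5 + 4 + 5 + 8 = 20.5.
Step 3: U_X = R1 - n1(n1+1)/2 = 20.5 - 5*6/2 = 20.5 - 15 = 5.5.
       U_Y = n1*n2 - U_X = 35 - 5.5 = 29.5.
Step 4: Ties are present, so use the tie-corrected normal approximation (with continuity correction) for the p-value.
Step 5: p-value = 0.061363; compare to alpha = 0.05. fail to reject H0.

U_X = 5.5, p = 0.061363, fail to reject H0 at alpha = 0.05.


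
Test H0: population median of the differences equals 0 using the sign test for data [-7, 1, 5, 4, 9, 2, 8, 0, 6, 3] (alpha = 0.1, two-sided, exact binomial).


Step 1: Discard zero differences. Original n = 10; n_eff = number of nonzero differences = 9.
Nonzero differences (with sign): -7, +1, +5, +4, +9, +2, +8, +6, +3
Step 2: Count signs: positive = 8, negative = 1.
Step 3: Under H0: P(positive) = 0.5, so the number of positives S ~ Bin(9, 0.5).
Step 4: Two-sided exact p-value = sum of Bin(9,0.5) probabilities at or below the observed probability = 0.039062.
Step 5: alpha = 0.1. reject H0.

n_eff = 9, pos = 8, neg = 1, p = 0.039062, reject H0.


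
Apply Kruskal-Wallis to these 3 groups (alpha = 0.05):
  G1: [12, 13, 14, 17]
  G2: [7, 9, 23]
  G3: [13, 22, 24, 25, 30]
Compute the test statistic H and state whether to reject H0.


Step 1: Combine all N = 12 observations and assign midranks.
sorted (value, group, rank): (7,G2,1), (9,G2,2), (12,G1,3), (13,G1,4.5), (13,G3,4.5), (14,G1,6), (17,G1,7), (22,G3,8), (23,G2,9), (24,G3,10), (25,G3,11), (30,G3,12)
Step 2: Sum ranks within each group.
R_1 = 20.5 (n_1 = 4)
R_2 = 12 (n_2 = 3)
R_3 = 45.5 (n_3 = 5)
Step 3: H = 12/(N(N+1)) * sum(R_i^2/n_i) - 3(N+1)
     = 12/(12*13) * (20.5^2/4 + 12^2/3 + 45.5^2/5) - 3*13
     = 0.076923 * 567.112 - 39
     = 4.624038.
Step 4: Ties present; correction factor C = 1 - 6/(12^3 - 12) = 0.996503. Corrected H = 4.624038 / 0.996503 = 4.640263.
Step 5: Under H0, H ~ chi^2(2); p-value = 0.098261.
Step 6: alpha = 0.05. fail to reject H0.

H = 4.6403, df = 2, p = 0.098261, fail to reject H0.


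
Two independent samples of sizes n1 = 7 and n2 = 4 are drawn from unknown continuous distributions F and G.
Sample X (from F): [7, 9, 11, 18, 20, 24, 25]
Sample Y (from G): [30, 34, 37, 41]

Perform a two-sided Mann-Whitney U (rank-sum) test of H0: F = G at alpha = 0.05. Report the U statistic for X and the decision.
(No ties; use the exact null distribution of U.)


Step 1: Combine and sort all 11 observations; assign midranks.
sorted (value, group): (7,X), (9,X), (11,X), (18,X), (20,X), (24,X), (25,X), (30,Y), (34,Y), (37,Y), (41,Y)
ranks: 7->1, 9->2, 11->3, 18->4, 20->5, 24->6, 25->7, 30->8, 34->9, 37->10, 41->11
Step 2: Rank sum for X: R1 = 1 + 2 + 3 + 4 + 5 + 6 + 7 = 28.
Step 3: U_X = R1 - n1(n1+1)/2 = 28 - 7*8/2 = 28 - 28 = 0.
       U_Y = n1*n2 - U_X = 28 - 0 = 28.
Step 4: No ties, so the exact null distribution of U (based on enumerating the C(11,7) = 330 equally likely rank assignments) gives the two-sided p-value.
Step 5: p-value = 0.006061; compare to alpha = 0.05. reject H0.

U_X = 0, p = 0.006061, reject H0 at alpha = 0.05.


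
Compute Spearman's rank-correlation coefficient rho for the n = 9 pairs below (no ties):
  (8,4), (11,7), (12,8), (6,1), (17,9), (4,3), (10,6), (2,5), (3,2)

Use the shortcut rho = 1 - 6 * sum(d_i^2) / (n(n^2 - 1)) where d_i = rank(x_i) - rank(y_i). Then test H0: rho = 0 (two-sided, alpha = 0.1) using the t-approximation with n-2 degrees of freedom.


Step 1: Rank x and y separately (midranks; no ties here).
rank(x): 8->5, 11->7, 12->8, 6->4, 17->9, 4->3, 10->6, 2->1, 3->2
rank(y): 4->4, 7->7, 8->8, 1->1, 9->9, 3->3, 6->6, 5->5, 2->2
Step 2: d_i = R_x(i) - R_y(i); compute d_i^2.
  (5-4)^2=1, (7-7)^2=0, (8-8)^2=0, (4-1)^2=9, (9-9)^2=0, (3-3)^2=0, (6-6)^2=0, (1-5)^2=16, (2-2)^2=0
sum(d^2) = 26.
Step 3: rho = 1 - 6*26 / (9*(9^2 - 1)) = 1 - 156/720 = 0.783333.
Step 4: Under H0, t = rho * sqrt((n-2)/(1-rho^2)) = 3.3341 ~ t(7).
Step 5: Two-sided p-value from the t-distribution with 7 df = 0.012520.
Step 6: alpha = 0.1. reject H0.

rho = 0.7833, p = 0.012520, reject H0 at alpha = 0.1.


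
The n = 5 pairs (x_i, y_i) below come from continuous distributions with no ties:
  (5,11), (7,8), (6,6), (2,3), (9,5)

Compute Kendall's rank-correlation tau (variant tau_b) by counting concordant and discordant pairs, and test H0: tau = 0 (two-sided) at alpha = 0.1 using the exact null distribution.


Step 1: Enumerate the 10 unordered pairs (i,j) with i<j and classify each by sign(x_j-x_i) * sign(y_j-y_i).
  (1,2):dx=+2,dy=-3->D; (1,3):dx=+1,dy=-5->D; (1,4):dx=-3,dy=-8->C; (1,5):dx=+4,dy=-6->D
  (2,3):dx=-1,dy=-2->C; (2,4):dx=-5,dy=-5->C; (2,5):dx=+2,dy=-3->D; (3,4):dx=-4,dy=-3->C
  (3,5):dx=+3,dy=-1->D; (4,5):dx=+7,dy=+2->C
Step 2: C = 5, D = 5, total pairs = 10.
Step 3: tau = (C - D)/(n(n-1)/2) = (5 - 5)/10 = 0.000000.
Step 4: Exact two-sided p-value (enumerate n! = 120 permutations of y under H0): p = 1.000000.
Step 5: alpha = 0.1. fail to reject H0.

tau_b = 0.0000 (C=5, D=5), p = 1.000000, fail to reject H0.


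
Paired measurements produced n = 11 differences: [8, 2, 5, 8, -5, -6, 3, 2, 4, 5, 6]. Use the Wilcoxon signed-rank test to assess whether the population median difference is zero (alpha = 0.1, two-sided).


Step 1: Drop any zero differences (none here) and take |d_i|.
|d| = [8, 2, 5, 8, 5, 6, 3, 2, 4, 5, 6]
Step 2: Midrank |d_i| (ties get averaged ranks).
ranks: |8|->10.5, |2|->1.5, |5|->6, |8|->10.5, |5|->6, |6|->8.5, |3|->3, |2|->1.5, |4|->4, |5|->6, |6|->8.5
Step 3: Attach original signs; sum ranks with positive sign and with negative sign.
W+ = 10.5 + 1.5 + 6 + 10.5 + 3 + 1.5 + 4 + 6 + 8.5 = 51.5
W- = 6 + 8.5 = 14.5
(Check: W+ + W- = 66 should equal n(n+1)/2 = 66.)
Step 4: Test statistic W = min(W+, W-) = 14.5.
Step 5: Ties in |d|, so use the tie-corrected normal approximation.
        E[W] = n(n+1)/4 = 11*12/4 = 33.
        Tie groups: |d|=2 (t=2), |d|=5 (t=3), |d|=6 (t=2), |d|=8 (t=2); sum(t^3 - t) = 42.
        Var[W] = n(n+1)(2n+1)/24 - sum(t^3-t)/48 = 3036/24 - 42/48 = 125.625.
        z = (W - E[W]) / sqrt(Var[W]) = (14.5 - 33) / 11.2083 = -1.6506.
        Two-sided p = 2*Phi(z) = 0.098827.
Step 6: alpha = 0.1. reject H0.

W+ = 51.5, W- = 14.5, W = min = 14.5, p = 0.098827, reject H0.


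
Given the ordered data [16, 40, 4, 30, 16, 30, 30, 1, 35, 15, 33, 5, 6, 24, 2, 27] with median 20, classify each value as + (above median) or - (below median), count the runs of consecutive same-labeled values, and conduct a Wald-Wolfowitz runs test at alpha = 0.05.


Step 1: Compute median = 20; label A = above, B = below.
Labels in order: BABABAABABABBABA  (n_A = 8, n_B = 8)
Step 2: Count runs R = 14.
Step 3: Under H0 (random ordering), E[R] = 2*n_A*n_B/(n_A+n_B) + 1 = 2*8*8/16 + 1 = 9.0000.
        Var[R] = 2*n_A*n_B*(2*n_A*n_B - n_A - n_B) / ((n_A+n_B)^2 * (n_A+n_B-1)) = 14336/3840 = 3.7333.
        SD[R] = 1.9322.
Step 4: Continuity-corrected z = (R - 0.5 - E[R]) / SD[R] = (14 - 0.5 - 9.0000) / 1.9322 = 2.3290.
Step 5: Two-sided p-value via normal approximation = 2*(1 - Phi(|z|)) = 0.019861.
Step 6: alpha = 0.05. reject H0.

R = 14, z = 2.3290, p = 0.019861, reject H0.


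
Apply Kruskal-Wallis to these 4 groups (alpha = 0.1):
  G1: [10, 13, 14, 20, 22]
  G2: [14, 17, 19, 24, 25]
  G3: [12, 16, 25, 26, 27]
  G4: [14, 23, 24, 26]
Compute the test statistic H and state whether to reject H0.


Step 1: Combine all N = 19 observations and assign midranks.
sorted (value, group, rank): (10,G1,1), (12,G3,2), (13,G1,3), (14,G1,5), (14,G2,5), (14,G4,5), (16,G3,7), (17,G2,8), (19,G2,9), (20,G1,10), (22,G1,11), (23,G4,12), (24,G2,13.5), (24,G4,13.5), (25,G2,15.5), (25,G3,15.5), (26,G3,17.5), (26,G4,17.5), (27,G3,19)
Step 2: Sum ranks within each group.
R_1 = 30 (n_1 = 5)
R_2 = 51 (n_2 = 5)
R_3 = 61 (n_3 = 5)
R_4 = 48 (n_4 = 4)
Step 3: H = 12/(N(N+1)) * sum(R_i^2/n_i) - 3(N+1)
     = 12/(19*20) * (30^2/5 + 51^2/5 + 61^2/5 + 48^2/4) - 3*20
     = 0.031579 * 2020.4 - 60
     = 3.802105.
Step 4: Ties present; correction factor C = 1 - 42/(19^3 - 19) = 0.993860. Corrected H = 3.802105 / 0.993860 = 3.825596.
Step 5: Under H0, H ~ chi^2(3); p-value = 0.280923.
Step 6: alpha = 0.1. fail to reject H0.

H = 3.8256, df = 3, p = 0.280923, fail to reject H0.


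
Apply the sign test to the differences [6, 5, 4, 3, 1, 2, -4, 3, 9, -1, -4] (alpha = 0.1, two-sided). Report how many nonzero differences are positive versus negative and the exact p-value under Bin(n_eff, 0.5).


Step 1: Discard zero differences. Original n = 11; n_eff = number of nonzero differences = 11.
Nonzero differences (with sign): +6, +5, +4, +3, +1, +2, -4, +3, +9, -1, -4
Step 2: Count signs: positive = 8, negative = 3.
Step 3: Under H0: P(positive) = 0.5, so the number of positives S ~ Bin(11, 0.5).
Step 4: Two-sided exact p-value = sum of Bin(11,0.5) probabilities at or below the observed probability = 0.226562.
Step 5: alpha = 0.1. fail to reject H0.

n_eff = 11, pos = 8, neg = 3, p = 0.226562, fail to reject H0.


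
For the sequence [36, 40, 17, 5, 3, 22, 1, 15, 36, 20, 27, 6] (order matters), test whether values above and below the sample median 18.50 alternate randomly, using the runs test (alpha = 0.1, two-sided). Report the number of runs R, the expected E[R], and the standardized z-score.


Step 1: Compute median = 18.50; label A = above, B = below.
Labels in order: AABBBABBAAAB  (n_A = 6, n_B = 6)
Step 2: Count runs R = 6.
Step 3: Under H0 (random ordering), E[R] = 2*n_A*n_B/(n_A+n_B) + 1 = 2*6*6/12 + 1 = 7.0000.
        Var[R] = 2*n_A*n_B*(2*n_A*n_B - n_A - n_B) / ((n_A+n_B)^2 * (n_A+n_B-1)) = 4320/1584 = 2.7273.
        SD[R] = 1.6514.
Step 4: Continuity-corrected z = (R + 0.5 - E[R]) / SD[R] = (6 + 0.5 - 7.0000) / 1.6514 = -0.3028.
Step 5: Two-sided p-value via normal approximation = 2*(1 - Phi(|z|)) = 0.762069.
Step 6: alpha = 0.1. fail to reject H0.

R = 6, z = -0.3028, p = 0.762069, fail to reject H0.


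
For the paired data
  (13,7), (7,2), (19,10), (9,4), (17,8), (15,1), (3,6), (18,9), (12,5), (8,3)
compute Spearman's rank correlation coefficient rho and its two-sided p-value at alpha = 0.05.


Step 1: Rank x and y separately (midranks; no ties here).
rank(x): 13->6, 7->2, 19->10, 9->4, 17->8, 15->7, 3->1, 18->9, 12->5, 8->3
rank(y): 7->7, 2->2, 10->10, 4->4, 8->8, 1->1, 6->6, 9->9, 5->5, 3->3
Step 2: d_i = R_x(i) - R_y(i); compute d_i^2.
  (6-7)^2=1, (2-2)^2=0, (10-10)^2=0, (4-4)^2=0, (8-8)^2=0, (7-1)^2=36, (1-6)^2=25, (9-9)^2=0, (5-5)^2=0, (3-3)^2=0
sum(d^2) = 62.
Step 3: rho = 1 - 6*62 / (10*(10^2 - 1)) = 1 - 372/990 = 0.624242.
Step 4: Under H0, t = rho * sqrt((n-2)/(1-rho^2)) = 2.2601 ~ t(8).
Step 5: Two-sided p-value from the t-distribution with 8 df = 0.053718.
Step 6: alpha = 0.05. fail to reject H0.

rho = 0.6242, p = 0.053718, fail to reject H0 at alpha = 0.05.


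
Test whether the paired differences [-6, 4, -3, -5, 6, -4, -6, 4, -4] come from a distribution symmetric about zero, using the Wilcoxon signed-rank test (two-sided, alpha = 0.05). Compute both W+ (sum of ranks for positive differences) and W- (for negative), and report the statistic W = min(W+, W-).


Step 1: Drop any zero differences (none here) and take |d_i|.
|d| = [6, 4, 3, 5, 6, 4, 6, 4, 4]
Step 2: Midrank |d_i| (ties get averaged ranks).
ranks: |6|->8, |4|->3.5, |3|->1, |5|->6, |6|->8, |4|->3.5, |6|->8, |4|->3.5, |4|->3.5
Step 3: Attach original signs; sum ranks with positive sign and with negative sign.
W+ = 3.5 + 8 + 3.5 = 15
W- = 8 + 1 + 6 + 3.5 + 8 + 3.5 = 30
(Check: W+ + W- = 45 should equal n(n+1)/2 = 45.)
Step 4: Test statistic W = min(W+, W-) = 15.
Step 5: Ties in |d|, so use the tie-corrected normal approximation.
        E[W] = n(n+1)/4 = 9*10/4 = 22.5.
        Tie groups: |d|=4 (t=4), |d|=6 (t=3); sum(t^3 - t) = 84.
        Var[W] = n(n+1)(2n+1)/24 - sum(t^3-t)/48 = 1710/24 - 84/48 = 69.5.
        z = (W - E[W]) / sqrt(Var[W]) = (15 - 22.5) / 8.3367 = -0.8996.
        Two-sided p = 2*Phi(z) = 0.368312.
Step 6: alpha = 0.05. fail to reject H0.

W+ = 15, W- = 30, W = min = 15, p = 0.368312, fail to reject H0.


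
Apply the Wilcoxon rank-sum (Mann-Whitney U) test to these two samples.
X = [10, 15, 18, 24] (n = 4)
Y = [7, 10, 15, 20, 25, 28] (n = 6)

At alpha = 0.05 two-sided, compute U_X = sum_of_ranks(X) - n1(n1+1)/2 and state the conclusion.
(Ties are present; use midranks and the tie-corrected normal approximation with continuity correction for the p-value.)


Step 1: Combine and sort all 10 observations; assign midranks.
sorted (value, group): (7,Y), (10,X), (10,Y), (15,X), (15,Y), (18,X), (20,Y), (24,X), (25,Y), (28,Y)
ranks: 7->1, 10->2.5, 10->2.5, 15->4.5, 15->4.5, 18->6, 20->7, 24->8, 25->9, 28->10
Step 2: Rank sum for X: R1 = 2.5 + 4.5 + 6 + 8 = 21.
Step 3: U_X = R1 - n1(n1+1)/2 = 21 - 4*5/2 = 21 - 10 = 11.
       U_Y = n1*n2 - U_X = 24 - 11 = 13.
Step 4: Ties are present, so use the tie-corrected normal approximation (with continuity correction) for the p-value.
Step 5: p-value = 0.914589; compare to alpha = 0.05. fail to reject H0.

U_X = 11, p = 0.914589, fail to reject H0 at alpha = 0.05.


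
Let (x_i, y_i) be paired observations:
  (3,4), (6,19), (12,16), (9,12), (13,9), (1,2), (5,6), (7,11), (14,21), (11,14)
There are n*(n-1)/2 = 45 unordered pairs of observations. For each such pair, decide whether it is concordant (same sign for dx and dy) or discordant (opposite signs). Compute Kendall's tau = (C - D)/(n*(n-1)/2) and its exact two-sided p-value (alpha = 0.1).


Step 1: Enumerate the 45 unordered pairs (i,j) with i<j and classify each by sign(x_j-x_i) * sign(y_j-y_i).
  (1,2):dx=+3,dy=+15->C; (1,3):dx=+9,dy=+12->C; (1,4):dx=+6,dy=+8->C; (1,5):dx=+10,dy=+5->C
  (1,6):dx=-2,dy=-2->C; (1,7):dx=+2,dy=+2->C; (1,8):dx=+4,dy=+7->C; (1,9):dx=+11,dy=+17->C
  (1,10):dx=+8,dy=+10->C; (2,3):dx=+6,dy=-3->D; (2,4):dx=+3,dy=-7->D; (2,5):dx=+7,dy=-10->D
  (2,6):dx=-5,dy=-17->C; (2,7):dx=-1,dy=-13->C; (2,8):dx=+1,dy=-8->D; (2,9):dx=+8,dy=+2->C
  (2,10):dx=+5,dy=-5->D; (3,4):dx=-3,dy=-4->C; (3,5):dx=+1,dy=-7->D; (3,6):dx=-11,dy=-14->C
  (3,7):dx=-7,dy=-10->C; (3,8):dx=-5,dy=-5->C; (3,9):dx=+2,dy=+5->C; (3,10):dx=-1,dy=-2->C
  (4,5):dx=+4,dy=-3->D; (4,6):dx=-8,dy=-10->C; (4,7):dx=-4,dy=-6->C; (4,8):dx=-2,dy=-1->C
  (4,9):dx=+5,dy=+9->C; (4,10):dx=+2,dy=+2->C; (5,6):dx=-12,dy=-7->C; (5,7):dx=-8,dy=-3->C
  (5,8):dx=-6,dy=+2->D; (5,9):dx=+1,dy=+12->C; (5,10):dx=-2,dy=+5->D; (6,7):dx=+4,dy=+4->C
  (6,8):dx=+6,dy=+9->C; (6,9):dx=+13,dy=+19->C; (6,10):dx=+10,dy=+12->C; (7,8):dx=+2,dy=+5->C
  (7,9):dx=+9,dy=+15->C; (7,10):dx=+6,dy=+8->C; (8,9):dx=+7,dy=+10->C; (8,10):dx=+4,dy=+3->C
  (9,10):dx=-3,dy=-7->C
Step 2: C = 36, D = 9, total pairs = 45.
Step 3: tau = (C - D)/(n(n-1)/2) = (36 - 9)/45 = 0.600000.
Step 4: Exact two-sided p-value (enumerate n! = 3628800 permutations of y under H0): p = 0.016666.
Step 5: alpha = 0.1. reject H0.

tau_b = 0.6000 (C=36, D=9), p = 0.016666, reject H0.


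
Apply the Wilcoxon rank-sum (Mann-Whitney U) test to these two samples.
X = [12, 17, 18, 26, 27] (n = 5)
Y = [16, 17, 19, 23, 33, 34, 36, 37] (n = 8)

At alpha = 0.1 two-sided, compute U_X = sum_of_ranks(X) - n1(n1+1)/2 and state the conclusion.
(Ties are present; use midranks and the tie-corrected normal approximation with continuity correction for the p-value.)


Step 1: Combine and sort all 13 observations; assign midranks.
sorted (value, group): (12,X), (16,Y), (17,X), (17,Y), (18,X), (19,Y), (23,Y), (26,X), (27,X), (33,Y), (34,Y), (36,Y), (37,Y)
ranks: 12->1, 16->2, 17->3.5, 17->3.5, 18->5, 19->6, 23->7, 26->8, 27->9, 33->10, 34->11, 36->12, 37->13
Step 2: Rank sum for X: R1 = 1 + 3.5 + 5 + 8 + 9 = 26.5.
Step 3: U_X = R1 - n1(n1+1)/2 = 26.5 - 5*6/2 = 26.5 - 15 = 11.5.
       U_Y = n1*n2 - U_X = 40 - 11.5 = 28.5.
Step 4: Ties are present, so use the tie-corrected normal approximation (with continuity correction) for the p-value.
Step 5: p-value = 0.240919; compare to alpha = 0.1. fail to reject H0.

U_X = 11.5, p = 0.240919, fail to reject H0 at alpha = 0.1.


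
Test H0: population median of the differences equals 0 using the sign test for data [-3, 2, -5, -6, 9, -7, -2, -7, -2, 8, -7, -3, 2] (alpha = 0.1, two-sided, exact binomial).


Step 1: Discard zero differences. Original n = 13; n_eff = number of nonzero differences = 13.
Nonzero differences (with sign): -3, +2, -5, -6, +9, -7, -2, -7, -2, +8, -7, -3, +2
Step 2: Count signs: positive = 4, negative = 9.
Step 3: Under H0: P(positive) = 0.5, so the number of positives S ~ Bin(13, 0.5).
Step 4: Two-sided exact p-value = sum of Bin(13,0.5) probabilities at or below the observed probability = 0.266846.
Step 5: alpha = 0.1. fail to reject H0.

n_eff = 13, pos = 4, neg = 9, p = 0.266846, fail to reject H0.


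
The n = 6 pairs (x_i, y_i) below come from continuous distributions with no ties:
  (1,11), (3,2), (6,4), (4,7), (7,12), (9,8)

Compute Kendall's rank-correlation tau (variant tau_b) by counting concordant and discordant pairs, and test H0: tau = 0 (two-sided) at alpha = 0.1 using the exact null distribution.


Step 1: Enumerate the 15 unordered pairs (i,j) with i<j and classify each by sign(x_j-x_i) * sign(y_j-y_i).
  (1,2):dx=+2,dy=-9->D; (1,3):dx=+5,dy=-7->D; (1,4):dx=+3,dy=-4->D; (1,5):dx=+6,dy=+1->C
  (1,6):dx=+8,dy=-3->D; (2,3):dx=+3,dy=+2->C; (2,4):dx=+1,dy=+5->C; (2,5):dx=+4,dy=+10->C
  (2,6):dx=+6,dy=+6->C; (3,4):dx=-2,dy=+3->D; (3,5):dx=+1,dy=+8->C; (3,6):dx=+3,dy=+4->C
  (4,5):dx=+3,dy=+5->C; (4,6):dx=+5,dy=+1->C; (5,6):dx=+2,dy=-4->D
Step 2: C = 9, D = 6, total pairs = 15.
Step 3: tau = (C - D)/(n(n-1)/2) = (9 - 6)/15 = 0.200000.
Step 4: Exact two-sided p-value (enumerate n! = 720 permutations of y under H0): p = 0.719444.
Step 5: alpha = 0.1. fail to reject H0.

tau_b = 0.2000 (C=9, D=6), p = 0.719444, fail to reject H0.


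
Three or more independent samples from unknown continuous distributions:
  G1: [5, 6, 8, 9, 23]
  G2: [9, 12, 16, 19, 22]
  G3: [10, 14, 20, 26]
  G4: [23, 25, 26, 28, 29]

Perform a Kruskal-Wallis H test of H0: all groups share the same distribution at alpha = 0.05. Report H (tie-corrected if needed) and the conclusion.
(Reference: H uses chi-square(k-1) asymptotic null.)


Step 1: Combine all N = 19 observations and assign midranks.
sorted (value, group, rank): (5,G1,1), (6,G1,2), (8,G1,3), (9,G1,4.5), (9,G2,4.5), (10,G3,6), (12,G2,7), (14,G3,8), (16,G2,9), (19,G2,10), (20,G3,11), (22,G2,12), (23,G1,13.5), (23,G4,13.5), (25,G4,15), (26,G3,16.5), (26,G4,16.5), (28,G4,18), (29,G4,19)
Step 2: Sum ranks within each group.
R_1 = 24 (n_1 = 5)
R_2 = 42.5 (n_2 = 5)
R_3 = 41.5 (n_3 = 4)
R_4 = 82 (n_4 = 5)
Step 3: H = 12/(N(N+1)) * sum(R_i^2/n_i) - 3(N+1)
     = 12/(19*20) * (24^2/5 + 42.5^2/5 + 41.5^2/4 + 82^2/5) - 3*20
     = 0.031579 * 2251.81 - 60
     = 11.109868.
Step 4: Ties present; correction factor C = 1 - 18/(19^3 - 19) = 0.997368. Corrected H = 11.109868 / 0.997368 = 11.139182.
Step 5: Under H0, H ~ chi^2(3); p-value = 0.010997.
Step 6: alpha = 0.05. reject H0.

H = 11.1392, df = 3, p = 0.010997, reject H0.


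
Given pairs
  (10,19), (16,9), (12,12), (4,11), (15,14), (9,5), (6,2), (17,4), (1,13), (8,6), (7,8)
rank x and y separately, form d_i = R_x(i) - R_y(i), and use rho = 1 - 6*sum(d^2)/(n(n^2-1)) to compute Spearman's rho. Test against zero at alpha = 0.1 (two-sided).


Step 1: Rank x and y separately (midranks; no ties here).
rank(x): 10->7, 16->10, 12->8, 4->2, 15->9, 9->6, 6->3, 17->11, 1->1, 8->5, 7->4
rank(y): 19->11, 9->6, 12->8, 11->7, 14->10, 5->3, 2->1, 4->2, 13->9, 6->4, 8->5
Step 2: d_i = R_x(i) - R_y(i); compute d_i^2.
  (7-11)^2=16, (10-6)^2=16, (8-8)^2=0, (2-7)^2=25, (9-10)^2=1, (6-3)^2=9, (3-1)^2=4, (11-2)^2=81, (1-9)^2=64, (5-4)^2=1, (4-5)^2=1
sum(d^2) = 218.
Step 3: rho = 1 - 6*218 / (11*(11^2 - 1)) = 1 - 1308/1320 = 0.009091.
Step 4: Under H0, t = rho * sqrt((n-2)/(1-rho^2)) = 0.0273 ~ t(9).
Step 5: Two-sided p-value from the t-distribution with 9 df = 0.978837.
Step 6: alpha = 0.1. fail to reject H0.

rho = 0.0091, p = 0.978837, fail to reject H0 at alpha = 0.1.


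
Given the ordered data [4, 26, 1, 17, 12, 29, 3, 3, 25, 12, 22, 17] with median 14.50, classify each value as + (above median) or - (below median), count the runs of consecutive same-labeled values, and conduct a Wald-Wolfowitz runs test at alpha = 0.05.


Step 1: Compute median = 14.50; label A = above, B = below.
Labels in order: BABABABBABAA  (n_A = 6, n_B = 6)
Step 2: Count runs R = 10.
Step 3: Under H0 (random ordering), E[R] = 2*n_A*n_B/(n_A+n_B) + 1 = 2*6*6/12 + 1 = 7.0000.
        Var[R] = 2*n_A*n_B*(2*n_A*n_B - n_A - n_B) / ((n_A+n_B)^2 * (n_A+n_B-1)) = 4320/1584 = 2.7273.
        SD[R] = 1.6514.
Step 4: Continuity-corrected z = (R - 0.5 - E[R]) / SD[R] = (10 - 0.5 - 7.0000) / 1.6514 = 1.5138.
Step 5: Two-sided p-value via normal approximation = 2*(1 - Phi(|z|)) = 0.130070.
Step 6: alpha = 0.05. fail to reject H0.

R = 10, z = 1.5138, p = 0.130070, fail to reject H0.


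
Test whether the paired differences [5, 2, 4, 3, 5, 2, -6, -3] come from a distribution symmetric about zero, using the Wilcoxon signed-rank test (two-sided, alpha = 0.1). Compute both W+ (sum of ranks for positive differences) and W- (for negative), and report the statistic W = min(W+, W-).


Step 1: Drop any zero differences (none here) and take |d_i|.
|d| = [5, 2, 4, 3, 5, 2, 6, 3]
Step 2: Midrank |d_i| (ties get averaged ranks).
ranks: |5|->6.5, |2|->1.5, |4|->5, |3|->3.5, |5|->6.5, |2|->1.5, |6|->8, |3|->3.5
Step 3: Attach original signs; sum ranks with positive sign and with negative sign.
W+ = 6.5 + 1.5 + 5 + 3.5 + 6.5 + 1.5 = 24.5
W- = 8 + 3.5 = 11.5
(Check: W+ + W- = 36 should equal n(n+1)/2 = 36.)
Step 4: Test statistic W = min(W+, W-) = 11.5.
Step 5: Ties in |d|, so use the tie-corrected normal approximation.
        E[W] = n(n+1)/4 = 8*9/4 = 18.
        Tie groups: |d|=2 (t=2), |d|=3 (t=2), |d|=5 (t=2); sum(t^3 - t) = 18.
        Var[W] = n(n+1)(2n+1)/24 - sum(t^3-t)/48 = 1224/24 - 18/48 = 50.625.
        z = (W - E[W]) / sqrt(Var[W]) = (11.5 - 18) / 7.1151 = -0.9135.
        Two-sided p = 2*Phi(z) = 0.360955.
Step 6: alpha = 0.1. fail to reject H0.

W+ = 24.5, W- = 11.5, W = min = 11.5, p = 0.360955, fail to reject H0.


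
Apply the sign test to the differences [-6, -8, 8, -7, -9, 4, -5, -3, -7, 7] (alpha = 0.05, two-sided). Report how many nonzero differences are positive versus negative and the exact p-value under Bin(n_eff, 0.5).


Step 1: Discard zero differences. Original n = 10; n_eff = number of nonzero differences = 10.
Nonzero differences (with sign): -6, -8, +8, -7, -9, +4, -5, -3, -7, +7
Step 2: Count signs: positive = 3, negative = 7.
Step 3: Under H0: P(positive) = 0.5, so the number of positives S ~ Bin(10, 0.5).
Step 4: Two-sided exact p-value = sum of Bin(10,0.5) probabilities at or below the observed probability = 0.343750.
Step 5: alpha = 0.05. fail to reject H0.

n_eff = 10, pos = 3, neg = 7, p = 0.343750, fail to reject H0.


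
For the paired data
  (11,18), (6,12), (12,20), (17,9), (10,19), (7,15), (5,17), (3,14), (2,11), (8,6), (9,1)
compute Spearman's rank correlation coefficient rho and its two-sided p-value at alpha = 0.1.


Step 1: Rank x and y separately (midranks; no ties here).
rank(x): 11->9, 6->4, 12->10, 17->11, 10->8, 7->5, 5->3, 3->2, 2->1, 8->6, 9->7
rank(y): 18->9, 12->5, 20->11, 9->3, 19->10, 15->7, 17->8, 14->6, 11->4, 6->2, 1->1
Step 2: d_i = R_x(i) - R_y(i); compute d_i^2.
  (9-9)^2=0, (4-5)^2=1, (10-11)^2=1, (11-3)^2=64, (8-10)^2=4, (5-7)^2=4, (3-8)^2=25, (2-6)^2=16, (1-4)^2=9, (6-2)^2=16, (7-1)^2=36
sum(d^2) = 176.
Step 3: rho = 1 - 6*176 / (11*(11^2 - 1)) = 1 - 1056/1320 = 0.200000.
Step 4: Under H0, t = rho * sqrt((n-2)/(1-rho^2)) = 0.6124 ~ t(9).
Step 5: Two-sided p-value from the t-distribution with 9 df = 0.555445.
Step 6: alpha = 0.1. fail to reject H0.

rho = 0.2000, p = 0.555445, fail to reject H0 at alpha = 0.1.


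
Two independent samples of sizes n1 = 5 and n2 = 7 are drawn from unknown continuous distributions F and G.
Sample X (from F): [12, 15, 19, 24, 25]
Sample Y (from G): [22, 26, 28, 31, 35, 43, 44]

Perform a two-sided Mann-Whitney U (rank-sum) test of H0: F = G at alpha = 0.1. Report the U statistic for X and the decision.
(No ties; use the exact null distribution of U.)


Step 1: Combine and sort all 12 observations; assign midranks.
sorted (value, group): (12,X), (15,X), (19,X), (22,Y), (24,X), (25,X), (26,Y), (28,Y), (31,Y), (35,Y), (43,Y), (44,Y)
ranks: 12->1, 15->2, 19->3, 22->4, 24->5, 25->6, 26->7, 28->8, 31->9, 35->10, 43->11, 44->12
Step 2: Rank sum for X: R1 = 1 + 2 + 3 + 5 + 6 = 17.
Step 3: U_X = R1 - n1(n1+1)/2 = 17 - 5*6/2 = 17 - 15 = 2.
       U_Y = n1*n2 - U_X = 35 - 2 = 33.
Step 4: No ties, so the exact null distribution of U (based on enumerating the C(12,5) = 792 equally likely rank assignments) gives the two-sided p-value.
Step 5: p-value = 0.010101; compare to alpha = 0.1. reject H0.

U_X = 2, p = 0.010101, reject H0 at alpha = 0.1.


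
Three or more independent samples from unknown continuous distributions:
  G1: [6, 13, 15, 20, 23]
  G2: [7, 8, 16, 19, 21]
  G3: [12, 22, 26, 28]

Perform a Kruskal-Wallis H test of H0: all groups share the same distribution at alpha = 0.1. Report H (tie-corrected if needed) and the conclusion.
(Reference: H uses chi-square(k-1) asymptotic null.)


Step 1: Combine all N = 14 observations and assign midranks.
sorted (value, group, rank): (6,G1,1), (7,G2,2), (8,G2,3), (12,G3,4), (13,G1,5), (15,G1,6), (16,G2,7), (19,G2,8), (20,G1,9), (21,G2,10), (22,G3,11), (23,G1,12), (26,G3,13), (28,G3,14)
Step 2: Sum ranks within each group.
R_1 = 33 (n_1 = 5)
R_2 = 30 (n_2 = 5)
R_3 = 42 (n_3 = 4)
Step 3: H = 12/(N(N+1)) * sum(R_i^2/n_i) - 3(N+1)
     = 12/(14*15) * (33^2/5 + 30^2/5 + 42^2/4) - 3*15
     = 0.057143 * 838.8 - 45
     = 2.931429.
Step 4: No ties, so H is used without correction.
Step 5: Under H0, H ~ chi^2(2); p-value = 0.230913.
Step 6: alpha = 0.1. fail to reject H0.

H = 2.9314, df = 2, p = 0.230913, fail to reject H0.


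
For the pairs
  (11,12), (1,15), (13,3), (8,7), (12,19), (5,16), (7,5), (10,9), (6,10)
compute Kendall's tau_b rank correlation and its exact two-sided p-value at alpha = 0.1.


Step 1: Enumerate the 36 unordered pairs (i,j) with i<j and classify each by sign(x_j-x_i) * sign(y_j-y_i).
  (1,2):dx=-10,dy=+3->D; (1,3):dx=+2,dy=-9->D; (1,4):dx=-3,dy=-5->C; (1,5):dx=+1,dy=+7->C
  (1,6):dx=-6,dy=+4->D; (1,7):dx=-4,dy=-7->C; (1,8):dx=-1,dy=-3->C; (1,9):dx=-5,dy=-2->C
  (2,3):dx=+12,dy=-12->D; (2,4):dx=+7,dy=-8->D; (2,5):dx=+11,dy=+4->C; (2,6):dx=+4,dy=+1->C
  (2,7):dx=+6,dy=-10->D; (2,8):dx=+9,dy=-6->D; (2,9):dx=+5,dy=-5->D; (3,4):dx=-5,dy=+4->D
  (3,5):dx=-1,dy=+16->D; (3,6):dx=-8,dy=+13->D; (3,7):dx=-6,dy=+2->D; (3,8):dx=-3,dy=+6->D
  (3,9):dx=-7,dy=+7->D; (4,5):dx=+4,dy=+12->C; (4,6):dx=-3,dy=+9->D; (4,7):dx=-1,dy=-2->C
  (4,8):dx=+2,dy=+2->C; (4,9):dx=-2,dy=+3->D; (5,6):dx=-7,dy=-3->C; (5,7):dx=-5,dy=-14->C
  (5,8):dx=-2,dy=-10->C; (5,9):dx=-6,dy=-9->C; (6,7):dx=+2,dy=-11->D; (6,8):dx=+5,dy=-7->D
  (6,9):dx=+1,dy=-6->D; (7,8):dx=+3,dy=+4->C; (7,9):dx=-1,dy=+5->D; (8,9):dx=-4,dy=+1->D
Step 2: C = 15, D = 21, total pairs = 36.
Step 3: tau = (C - D)/(n(n-1)/2) = (15 - 21)/36 = -0.166667.
Step 4: Exact two-sided p-value (enumerate n! = 362880 permutations of y under H0): p = 0.612202.
Step 5: alpha = 0.1. fail to reject H0.

tau_b = -0.1667 (C=15, D=21), p = 0.612202, fail to reject H0.


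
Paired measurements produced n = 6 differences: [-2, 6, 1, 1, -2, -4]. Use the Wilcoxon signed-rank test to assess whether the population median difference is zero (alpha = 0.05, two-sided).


Step 1: Drop any zero differences (none here) and take |d_i|.
|d| = [2, 6, 1, 1, 2, 4]
Step 2: Midrank |d_i| (ties get averaged ranks).
ranks: |2|->3.5, |6|->6, |1|->1.5, |1|->1.5, |2|->3.5, |4|->5
Step 3: Attach original signs; sum ranks with positive sign and with negative sign.
W+ = 6 + 1.5 + 1.5 = 9
W- = 3.5 + 3.5 + 5 = 12
(Check: W+ + W- = 21 should equal n(n+1)/2 = 21.)
Step 4: Test statistic W = min(W+, W-) = 9.
Step 5: Ties in |d|, so use the tie-corrected normal approximation.
        E[W] = n(n+1)/4 = 6*7/4 = 10.5.
        Tie groups: |d|=1 (t=2), |d|=2 (t=2); sum(t^3 - t) = 12.
        Var[W] = n(n+1)(2n+1)/24 - sum(t^3-t)/48 = 546/24 - 12/48 = 22.5.
        z = (W - E[W]) / sqrt(Var[W]) = (9 - 10.5) / 4.7434 = -0.3162.
        Two-sided p = 2*Phi(z) = 0.751830.
Step 6: alpha = 0.05. fail to reject H0.

W+ = 9, W- = 12, W = min = 9, p = 0.751830, fail to reject H0.


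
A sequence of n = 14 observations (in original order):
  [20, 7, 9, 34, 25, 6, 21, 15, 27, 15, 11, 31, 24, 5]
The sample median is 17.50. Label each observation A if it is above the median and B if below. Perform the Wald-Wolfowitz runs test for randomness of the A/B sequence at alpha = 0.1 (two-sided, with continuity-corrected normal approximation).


Step 1: Compute median = 17.50; label A = above, B = below.
Labels in order: ABBAABABABBAAB  (n_A = 7, n_B = 7)
Step 2: Count runs R = 10.
Step 3: Under H0 (random ordering), E[R] = 2*n_A*n_B/(n_A+n_B) + 1 = 2*7*7/14 + 1 = 8.0000.
        Var[R] = 2*n_A*n_B*(2*n_A*n_B - n_A - n_B) / ((n_A+n_B)^2 * (n_A+n_B-1)) = 8232/2548 = 3.2308.
        SD[R] = 1.7974.
Step 4: Continuity-corrected z = (R - 0.5 - E[R]) / SD[R] = (10 - 0.5 - 8.0000) / 1.7974 = 0.8345.
Step 5: Two-sided p-value via normal approximation = 2*(1 - Phi(|z|)) = 0.403986.
Step 6: alpha = 0.1. fail to reject H0.

R = 10, z = 0.8345, p = 0.403986, fail to reject H0.


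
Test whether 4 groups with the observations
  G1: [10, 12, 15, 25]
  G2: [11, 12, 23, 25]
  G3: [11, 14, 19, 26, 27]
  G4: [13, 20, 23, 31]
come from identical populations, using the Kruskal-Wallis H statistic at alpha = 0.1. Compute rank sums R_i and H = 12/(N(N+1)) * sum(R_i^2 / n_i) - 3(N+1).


Step 1: Combine all N = 17 observations and assign midranks.
sorted (value, group, rank): (10,G1,1), (11,G2,2.5), (11,G3,2.5), (12,G1,4.5), (12,G2,4.5), (13,G4,6), (14,G3,7), (15,G1,8), (19,G3,9), (20,G4,10), (23,G2,11.5), (23,G4,11.5), (25,G1,13.5), (25,G2,13.5), (26,G3,15), (27,G3,16), (31,G4,17)
Step 2: Sum ranks within each group.
R_1 = 27 (n_1 = 4)
R_2 = 32 (n_2 = 4)
R_3 = 49.5 (n_3 = 5)
R_4 = 44.5 (n_4 = 4)
Step 3: H = 12/(N(N+1)) * sum(R_i^2/n_i) - 3(N+1)
     = 12/(17*18) * (27^2/4 + 32^2/4 + 49.5^2/5 + 44.5^2/4) - 3*18
     = 0.039216 * 1423.36 - 54
     = 1.818137.
Step 4: Ties present; correction factor C = 1 - 24/(17^3 - 17) = 0.995098. Corrected H = 1.818137 / 0.995098 = 1.827094.
Step 5: Under H0, H ~ chi^2(3); p-value = 0.609057.
Step 6: alpha = 0.1. fail to reject H0.

H = 1.8271, df = 3, p = 0.609057, fail to reject H0.


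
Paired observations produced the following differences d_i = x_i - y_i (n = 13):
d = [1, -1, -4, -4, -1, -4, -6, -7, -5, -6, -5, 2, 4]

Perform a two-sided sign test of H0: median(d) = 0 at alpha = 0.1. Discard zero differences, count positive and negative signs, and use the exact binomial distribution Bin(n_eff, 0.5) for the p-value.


Step 1: Discard zero differences. Original n = 13; n_eff = number of nonzero differences = 13.
Nonzero differences (with sign): +1, -1, -4, -4, -1, -4, -6, -7, -5, -6, -5, +2, +4
Step 2: Count signs: positive = 3, negative = 10.
Step 3: Under H0: P(positive) = 0.5, so the number of positives S ~ Bin(13, 0.5).
Step 4: Two-sided exact p-value = sum of Bin(13,0.5) probabilities at or below the observed probability = 0.092285.
Step 5: alpha = 0.1. reject H0.

n_eff = 13, pos = 3, neg = 10, p = 0.092285, reject H0.


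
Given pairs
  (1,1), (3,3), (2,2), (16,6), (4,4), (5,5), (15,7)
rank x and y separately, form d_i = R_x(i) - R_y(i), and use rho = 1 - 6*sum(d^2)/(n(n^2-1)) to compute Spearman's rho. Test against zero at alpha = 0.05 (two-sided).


Step 1: Rank x and y separately (midranks; no ties here).
rank(x): 1->1, 3->3, 2->2, 16->7, 4->4, 5->5, 15->6
rank(y): 1->1, 3->3, 2->2, 6->6, 4->4, 5->5, 7->7
Step 2: d_i = R_x(i) - R_y(i); compute d_i^2.
  (1-1)^2=0, (3-3)^2=0, (2-2)^2=0, (7-6)^2=1, (4-4)^2=0, (5-5)^2=0, (6-7)^2=1
sum(d^2) = 2.
Step 3: rho = 1 - 6*2 / (7*(7^2 - 1)) = 1 - 12/336 = 0.964286.
Step 4: Under H0, t = rho * sqrt((n-2)/(1-rho^2)) = 8.1408 ~ t(5).
Step 5: Two-sided p-value from the t-distribution with 5 df = 0.000454.
Step 6: alpha = 0.05. reject H0.

rho = 0.9643, p = 0.000454, reject H0 at alpha = 0.05.


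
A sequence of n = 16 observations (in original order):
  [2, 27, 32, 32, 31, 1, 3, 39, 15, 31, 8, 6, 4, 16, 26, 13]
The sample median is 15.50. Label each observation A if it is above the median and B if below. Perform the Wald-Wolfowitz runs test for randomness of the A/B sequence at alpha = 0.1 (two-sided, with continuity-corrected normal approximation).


Step 1: Compute median = 15.50; label A = above, B = below.
Labels in order: BAAAABBABABBBAAB  (n_A = 8, n_B = 8)
Step 2: Count runs R = 9.
Step 3: Under H0 (random ordering), E[R] = 2*n_A*n_B/(n_A+n_B) + 1 = 2*8*8/16 + 1 = 9.0000.
        Var[R] = 2*n_A*n_B*(2*n_A*n_B - n_A - n_B) / ((n_A+n_B)^2 * (n_A+n_B-1)) = 14336/3840 = 3.7333.
        SD[R] = 1.9322.
Step 4: R = E[R], so z = 0 with no continuity correction.
Step 5: Two-sided p-value via normal approximation = 2*(1 - Phi(|z|)) = 1.000000.
Step 6: alpha = 0.1. fail to reject H0.

R = 9, z = 0.0000, p = 1.000000, fail to reject H0.
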